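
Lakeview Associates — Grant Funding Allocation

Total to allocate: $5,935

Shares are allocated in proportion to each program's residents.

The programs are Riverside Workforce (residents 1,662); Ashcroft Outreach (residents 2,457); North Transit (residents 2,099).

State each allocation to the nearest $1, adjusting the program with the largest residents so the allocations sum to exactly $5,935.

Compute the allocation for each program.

Riverside Workforce: $1,586 | Ashcroft Outreach: $2,346 | North Transit: $2,003

Combined residents = 6,218.
Pro-rata amounts: Riverside Workforce 1,662/6,218 × $5,935 = 1,586.36; Ashcroft Outreach 2,457/6,218 × $5,935 = 2,345.17; North Transit 2,099/6,218 × $5,935 = 2,003.47.
Rounded to nearest $1: Riverside Workforce $1,586; Ashcroft Outreach $2,345; North Transit $2,003. Sum = $5,934.
Difference $5,935 − $5,934 = +$1 applied to largest residents (Ashcroft Outreach): Ashcroft Outreach becomes $2,346.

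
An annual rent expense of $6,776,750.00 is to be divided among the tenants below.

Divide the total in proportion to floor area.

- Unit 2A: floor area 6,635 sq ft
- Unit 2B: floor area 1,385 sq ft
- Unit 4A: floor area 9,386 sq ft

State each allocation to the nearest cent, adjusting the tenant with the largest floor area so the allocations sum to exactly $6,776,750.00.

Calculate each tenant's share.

Unit 2A: $2,583,232.00 | Unit 2B: $539,227.78 | Unit 4A: $3,654,290.22

Sum of floor area: 6,635 + 1,385 + 9,386 = 17,406.
Raw shares: Unit 2A 2,583,232.0033; Unit 2B 539,227.7807; Unit 4A 3,654,290.2160.
Rounded to nearest cent: Unit 2A $2,583,232.00; Unit 2B $539,227.78; Unit 4A $3,654,290.22. Sum = $6,776,750.00.
No rounding difference to absorb.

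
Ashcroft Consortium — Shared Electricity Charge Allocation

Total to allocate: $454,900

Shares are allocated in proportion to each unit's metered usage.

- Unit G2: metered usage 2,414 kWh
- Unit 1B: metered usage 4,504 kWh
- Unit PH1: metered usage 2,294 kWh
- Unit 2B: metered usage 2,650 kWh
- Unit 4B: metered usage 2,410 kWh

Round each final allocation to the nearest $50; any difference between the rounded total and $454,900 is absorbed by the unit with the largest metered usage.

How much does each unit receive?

Unit G2: $76,950 | Unit 1B: $143,600 | Unit PH1: $73,100 | Unit 2B: $84,450 | Unit 4B: $76,800

Sum of metered usage: 14,272.
Proportional shares: Unit G2 2,414/14,272 × $454,900 = 76,942.87; Unit 1B 4,504/14,272 × $454,900 = 143,558.69; Unit PH1 2,294/14,272 × $454,900 = 73,118.04; Unit 2B 2,650/14,272 × $454,900 = 84,465.04; Unit 4B 2,410/14,272 × $454,900 = 76,815.37.
After rounding ($50): Unit G2 $76,950; Unit 1B $143,550; Unit PH1 $73,100; Unit 2B $84,450; Unit 4B $76,800. Sum = $454,850.
Difference $454,900 − $454,850 = +$50 applied to largest metered usage (Unit 1B): Unit 1B becomes $143,600.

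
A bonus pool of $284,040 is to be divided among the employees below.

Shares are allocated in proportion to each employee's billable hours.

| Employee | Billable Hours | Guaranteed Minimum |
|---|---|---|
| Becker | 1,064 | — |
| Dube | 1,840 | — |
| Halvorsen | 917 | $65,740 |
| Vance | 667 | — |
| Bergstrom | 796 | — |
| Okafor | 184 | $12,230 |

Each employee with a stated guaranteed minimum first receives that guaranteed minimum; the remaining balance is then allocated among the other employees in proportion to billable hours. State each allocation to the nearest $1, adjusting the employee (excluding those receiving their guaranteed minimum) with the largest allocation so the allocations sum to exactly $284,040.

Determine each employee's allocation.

Guaranteed amounts: Halvorsen $65,740; Okafor $12,230. Residual $206,070.
Residual split over remaining billable hours 4,367: Becker 50,208.03 → $50,208; Dube 86,825.92 → $86,826; Vance 31,474.40 → $31,474; Bergstrom 37,561.65 → $37,562.

Becker: $50,208 · Dube: $86,826 · Halvorsen: $65,740 · Vance: $31,474 · Bergstrom: $37,562 · Okafor: $12,230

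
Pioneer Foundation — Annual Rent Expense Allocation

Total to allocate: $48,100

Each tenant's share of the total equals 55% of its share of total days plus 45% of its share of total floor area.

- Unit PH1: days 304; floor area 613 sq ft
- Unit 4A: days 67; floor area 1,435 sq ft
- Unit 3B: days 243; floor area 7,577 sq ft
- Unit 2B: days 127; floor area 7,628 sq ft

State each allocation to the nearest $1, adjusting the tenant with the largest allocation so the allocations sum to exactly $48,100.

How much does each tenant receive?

Days total 741; floor area total 17,253.
Blended shares (55% days + 45% floor area): Unit PH1 0.2416; Unit 4A 0.0872; Unit 3B 0.3780; Unit 2B 0.2932.
Proportional shares: Unit PH1 11,622.38; Unit 4A 4,192.32; Unit 3B 18,181.36; Unit 2B 14,103.94.
Rounded to nearest $1: Unit PH1 $11,622; Unit 4A $4,192; Unit 3B $18,181; Unit 2B $14,104. Sum = $48,099.
Difference $48,100 − $48,099 = +$1 applied to largest allocation (Unit 3B): Unit 3B becomes $18,182.

Unit PH1: $11,622 | Unit 4A: $4,192 | Unit 3B: $18,182 | Unit 2B: $14,104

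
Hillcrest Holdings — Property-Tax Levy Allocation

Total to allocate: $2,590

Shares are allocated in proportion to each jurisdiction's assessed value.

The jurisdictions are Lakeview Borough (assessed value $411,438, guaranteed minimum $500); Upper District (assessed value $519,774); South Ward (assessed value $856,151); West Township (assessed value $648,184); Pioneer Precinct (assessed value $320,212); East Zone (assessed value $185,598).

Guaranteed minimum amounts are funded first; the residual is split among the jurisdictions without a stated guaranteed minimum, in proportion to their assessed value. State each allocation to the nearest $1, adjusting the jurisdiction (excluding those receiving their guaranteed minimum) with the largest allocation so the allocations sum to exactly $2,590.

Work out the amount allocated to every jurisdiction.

Lakeview Borough: $500; Upper District: $429; South Ward: $708; West Township: $535; Pioneer Precinct: $265; East Zone: $153

Fund the minimums — Lakeview Borough $500. Remaining pool $2,090.
Remaining pool split over remaining assessed value 2,529,919: Upper District 429.39 → $429; South Ward 707.28 → $707; West Township 535.47 → $535; Pioneer Precinct 264.53 → $265; East Zone 153.32 → $153.
Rounding difference +$1 applied to South Ward → $708.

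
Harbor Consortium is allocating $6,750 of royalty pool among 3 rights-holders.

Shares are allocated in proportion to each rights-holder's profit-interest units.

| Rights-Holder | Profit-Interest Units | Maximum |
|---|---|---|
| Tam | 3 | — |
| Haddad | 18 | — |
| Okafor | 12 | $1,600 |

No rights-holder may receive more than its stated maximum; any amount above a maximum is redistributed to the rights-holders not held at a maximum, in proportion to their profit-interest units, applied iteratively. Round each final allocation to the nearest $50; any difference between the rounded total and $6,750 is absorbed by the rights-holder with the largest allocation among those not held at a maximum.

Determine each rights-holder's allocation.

Total profit-interest units = 33.
Proportional shares (ignoring caps): Tam 613.64; Haddad 3,681.82; Okafor 2,454.55.
Capped: Okafor ($1,600); remaining pool $5,150 reallocated over remaining profit-interest units 21.
Shares after redistribution: Tam 735.71 → $750; Haddad 4,414.29 → $4,400.

Tam: $750 · Haddad: $4,400 · Okafor: $1,600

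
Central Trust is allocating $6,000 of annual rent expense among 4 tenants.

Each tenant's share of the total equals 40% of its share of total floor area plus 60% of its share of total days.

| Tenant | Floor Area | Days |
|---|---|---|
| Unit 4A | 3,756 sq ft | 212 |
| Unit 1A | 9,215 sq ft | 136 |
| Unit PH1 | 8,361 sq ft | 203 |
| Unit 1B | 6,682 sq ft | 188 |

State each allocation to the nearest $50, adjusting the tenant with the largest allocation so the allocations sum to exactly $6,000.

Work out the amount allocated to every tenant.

Floor area total 28,014; days total 739.
Combined weights (40% floor area + 60% days): Unit 4A 0.2258; Unit 1A 0.2420; Unit PH1 0.2842; Unit 1B 0.2480.
Pro-rata amounts: Unit 4A 1,354.53; Unit 1A 1,451.98; Unit PH1 1,705.20; Unit 1B 1,488.29.
At nearest $50: Unit 4A $1,350; Unit 1A $1,450; Unit PH1 $1,700; Unit 1B $1,500. Sum = $6,000.
No rounding difference to absorb.

Unit 4A: $1,350; Unit 1A: $1,450; Unit PH1: $1,700; Unit 1B: $1,500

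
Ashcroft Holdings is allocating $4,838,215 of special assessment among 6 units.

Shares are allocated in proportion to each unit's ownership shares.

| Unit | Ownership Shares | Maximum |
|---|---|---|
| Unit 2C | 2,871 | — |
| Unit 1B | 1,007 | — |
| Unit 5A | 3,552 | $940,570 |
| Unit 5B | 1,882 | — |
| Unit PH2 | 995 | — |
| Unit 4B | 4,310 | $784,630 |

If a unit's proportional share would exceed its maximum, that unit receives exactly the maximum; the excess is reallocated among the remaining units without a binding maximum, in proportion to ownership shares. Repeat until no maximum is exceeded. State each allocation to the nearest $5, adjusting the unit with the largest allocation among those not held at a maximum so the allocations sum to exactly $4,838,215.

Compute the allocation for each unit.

Unit 2C: $1,323,095; Unit 1B: $464,070; Unit 5A: $940,570; Unit 5B: $867,310; Unit PH2: $458,540; Unit 4B: $784,630

Combined ownership shares = 14,617.
Pro-rata shares before constraints: Unit 2C 950,298.64; Unit 1B 333,316.17; Unit 5A 1,175,709.08; Unit 5B 622,940.45; Unit PH2 329,344.18; Unit 4B 1,426,606.46.
Cap binds for Unit 5A ($940,570), Unit 4B ($784,630); residual $3,113,015 reallocated over remaining ownership shares 6,755.
Remaining shares: Unit 2C 1,323,088.98 → $1,323,090; Unit 1B 464,071.96 → $464,070; Unit 5B 867,312.25 → $867,310; Unit PH2 458,541.81 → $458,540.
Rounding difference +$5 applied to Unit 2C → $1,323,095.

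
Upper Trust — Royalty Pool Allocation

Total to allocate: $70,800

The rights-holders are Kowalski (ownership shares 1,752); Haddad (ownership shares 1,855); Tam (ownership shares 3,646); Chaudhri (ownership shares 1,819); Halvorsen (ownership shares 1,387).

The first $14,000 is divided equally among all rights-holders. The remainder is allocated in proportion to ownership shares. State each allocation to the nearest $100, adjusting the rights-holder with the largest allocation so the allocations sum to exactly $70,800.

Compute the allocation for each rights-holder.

Kowalski: $12,300; Haddad: $12,900; Tam: $22,600; Chaudhri: $12,700; Halvorsen: $10,300

First tranche $14,000 split equally: $2,800 each.
Remainder $56,800 by ownership shares (total 10,459): Kowalski 9,514.64 → $9,500; Haddad 10,074.00 → $10,100; Tam 19,800.44 → $19,800; Chaudhri 9,878.50 → $9,900; Halvorsen 7,532.42 → $7,500.
Totals: Kowalski $2,800 + $9,500 = $12,300; Haddad $2,800 + $10,100 = $12,900; Tam $2,800 + $19,800 = $22,600; Chaudhri $2,800 + $9,900 = $12,700; Halvorsen $2,800 + $7,500 = $10,300.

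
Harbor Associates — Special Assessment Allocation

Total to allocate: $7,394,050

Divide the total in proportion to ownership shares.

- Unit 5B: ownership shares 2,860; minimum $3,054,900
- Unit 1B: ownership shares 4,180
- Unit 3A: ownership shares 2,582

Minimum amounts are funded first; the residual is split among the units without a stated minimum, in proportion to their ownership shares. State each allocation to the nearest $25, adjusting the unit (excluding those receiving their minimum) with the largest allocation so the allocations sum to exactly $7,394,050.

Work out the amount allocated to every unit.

Unit 5B: $3,054,900 | Unit 1B: $2,682,300 | Unit 3A: $1,656,850

Guaranteed amounts: Unit 5B $3,054,900. Residual $4,339,150.
Residual split over remaining ownership shares 6,762: Unit 1B 2,682,290.30 → $2,682,300; Unit 3A 1,656,859.70 → $1,656,850.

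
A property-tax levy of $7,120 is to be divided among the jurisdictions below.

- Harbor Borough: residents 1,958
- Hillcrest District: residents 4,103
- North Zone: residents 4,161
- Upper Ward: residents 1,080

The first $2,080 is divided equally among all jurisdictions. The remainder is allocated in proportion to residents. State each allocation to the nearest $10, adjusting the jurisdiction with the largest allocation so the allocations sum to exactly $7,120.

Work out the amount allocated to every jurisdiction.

Harbor Borough: $1,390 | Hillcrest District: $2,350 | North Zone: $2,380 | Upper Ward: $1,000

$2,080 shared equally gives $520 per jurisdiction.
Remainder $5,040 by residents (total 11,302): Harbor Borough 873.15 → $870; Hillcrest District 1,829.69 → $1,830; North Zone 1,855.55 → $1,860; Upper Ward 481.61 → $480.
Totals: Harbor Borough $520 + $870 = $1,390; Hillcrest District $520 + $1,830 = $2,350; North Zone $520 + $1,860 = $2,380; Upper Ward $520 + $480 = $1,000.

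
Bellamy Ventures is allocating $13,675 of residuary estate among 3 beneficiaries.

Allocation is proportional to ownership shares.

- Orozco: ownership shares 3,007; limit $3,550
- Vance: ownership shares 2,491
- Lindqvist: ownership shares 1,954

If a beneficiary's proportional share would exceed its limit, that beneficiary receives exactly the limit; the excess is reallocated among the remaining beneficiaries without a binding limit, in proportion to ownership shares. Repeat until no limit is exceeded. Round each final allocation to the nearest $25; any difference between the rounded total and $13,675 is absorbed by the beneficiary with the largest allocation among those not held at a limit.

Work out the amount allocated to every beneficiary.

Total ownership shares = 7,452.
Pro-rata shares before constraints: Orozco 5,518.08; Vance 4,571.18; Lindqvist 3,585.74.
Capped: Orozco ($3,550); remaining pool $10,125 reallocated over remaining ownership shares 4,445.
Redistributed shares: Vance 5,674.10 → $5,675; Lindqvist 4,450.90 → $4,450.

Orozco: $3,550; Vance: $5,675; Lindqvist: $4,450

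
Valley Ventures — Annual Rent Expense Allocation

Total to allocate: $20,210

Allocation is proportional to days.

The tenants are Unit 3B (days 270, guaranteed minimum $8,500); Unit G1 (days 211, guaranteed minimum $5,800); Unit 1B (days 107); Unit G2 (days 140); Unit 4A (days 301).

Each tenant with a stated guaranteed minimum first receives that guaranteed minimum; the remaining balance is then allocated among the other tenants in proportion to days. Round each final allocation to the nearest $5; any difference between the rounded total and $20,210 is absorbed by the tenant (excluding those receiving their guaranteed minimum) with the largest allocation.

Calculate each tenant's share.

Minimums first: Unit 3B $8,500; Unit G1 $5,800. Residual $5,910.
Residual split over remaining days 548: Unit 1B 1,153.96 → $1,155; Unit G2 1,509.85 → $1,510; Unit 4A 3,246.19 → $3,245.

Unit 3B: $8,500 · Unit G1: $5,800 · Unit 1B: $1,155 · Unit G2: $1,510 · Unit 4A: $3,245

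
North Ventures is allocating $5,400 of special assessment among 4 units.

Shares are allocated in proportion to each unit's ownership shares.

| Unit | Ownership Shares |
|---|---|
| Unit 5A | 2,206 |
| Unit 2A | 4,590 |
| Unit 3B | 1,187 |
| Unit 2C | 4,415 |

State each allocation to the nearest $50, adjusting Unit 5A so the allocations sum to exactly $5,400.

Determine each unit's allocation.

Unit 5A: $1,000 · Unit 2A: $2,000 · Unit 3B: $500 · Unit 2C: $1,900

Combined ownership shares = 12,398.
Raw shares: Unit 5A 2,206/12,398 × $5,400 = 960.83; Unit 2A 4,590/12,398 × $5,400 = 1,999.19; Unit 3B 1,187/12,398 × $5,400 = 517.00; Unit 2C 4,415/12,398 × $5,400 = 1,922.97.
After rounding ($50): Unit 5A $950; Unit 2A $2,000; Unit 3B $500; Unit 2C $1,900. Sum = $5,350.
Difference $5,400 − $5,350 = +$50 applied to Unit 5A: Unit 5A becomes $1,000.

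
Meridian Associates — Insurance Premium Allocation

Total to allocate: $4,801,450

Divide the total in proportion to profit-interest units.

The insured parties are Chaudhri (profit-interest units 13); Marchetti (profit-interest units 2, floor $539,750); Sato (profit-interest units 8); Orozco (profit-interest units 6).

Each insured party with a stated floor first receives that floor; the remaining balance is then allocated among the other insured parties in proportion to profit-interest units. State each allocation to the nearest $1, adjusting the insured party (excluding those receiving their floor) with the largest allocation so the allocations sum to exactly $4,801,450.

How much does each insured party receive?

Chaudhri: $2,051,930 · Marchetti: $539,750 · Sato: $1,262,726 · Orozco: $947,044

Minimums first: Marchetti $539,750. Remaining pool $4,261,700.
Remaining pool split over remaining profit-interest units 27: Chaudhri 2,051,929.63 → $2,051,930; Sato 1,262,725.93 → $1,262,726; Orozco 947,044.44 → $947,044.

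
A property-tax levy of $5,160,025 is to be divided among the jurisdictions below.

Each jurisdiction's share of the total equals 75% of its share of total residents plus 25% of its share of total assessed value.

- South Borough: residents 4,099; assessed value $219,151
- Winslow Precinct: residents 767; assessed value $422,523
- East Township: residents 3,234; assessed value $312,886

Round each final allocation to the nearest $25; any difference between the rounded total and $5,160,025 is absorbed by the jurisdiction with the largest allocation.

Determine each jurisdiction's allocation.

Totals — residents 8,100, assessed value 954,560.
Combined weights (75% residents + 25% assessed value): South Borough 0.4369; Winslow Precinct 0.1817; East Township 0.3814.
Pro-rata amounts: South Borough 2,254,584.44; Winslow Precinct 937,461.05; East Township 1,967,979.50.
After rounding ($25): South Borough $2,254,575; Winslow Precinct $937,450; East Township $1,967,975. Sum = $5,160,000.
Difference $5,160,025 − $5,160,000 = +$25 applied to largest allocation (South Borough): South Borough becomes $2,254,600.

South Borough: $2,254,600; Winslow Precinct: $937,450; East Township: $1,967,975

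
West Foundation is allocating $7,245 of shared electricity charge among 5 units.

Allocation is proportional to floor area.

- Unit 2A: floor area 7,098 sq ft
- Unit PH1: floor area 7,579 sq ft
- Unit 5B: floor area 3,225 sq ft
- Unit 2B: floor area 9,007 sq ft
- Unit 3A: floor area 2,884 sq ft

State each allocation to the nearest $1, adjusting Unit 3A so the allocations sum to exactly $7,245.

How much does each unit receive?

Floor area total: 29,793.
Unrounded shares: Unit 2A 7,098/29,793 × $7,245 = 1,726.08; Unit PH1 7,579/29,793 × $7,245 = 1,843.05; Unit 5B 3,225/29,793 × $7,245 = 784.25; Unit 2B 9,007/29,793 × $7,245 = 2,190.30; Unit 3A 2,884/29,793 × $7,245 = 701.33.
After rounding ($1): Unit 2A $1,726; Unit PH1 $1,843; Unit 5B $784; Unit 2B $2,190; Unit 3A $701. Sum = $7,244.
Difference $7,245 − $7,244 = +$1 applied to Unit 3A: Unit 3A becomes $702.

Unit 2A: $1,726; Unit PH1: $1,843; Unit 5B: $784; Unit 2B: $2,190; Unit 3A: $702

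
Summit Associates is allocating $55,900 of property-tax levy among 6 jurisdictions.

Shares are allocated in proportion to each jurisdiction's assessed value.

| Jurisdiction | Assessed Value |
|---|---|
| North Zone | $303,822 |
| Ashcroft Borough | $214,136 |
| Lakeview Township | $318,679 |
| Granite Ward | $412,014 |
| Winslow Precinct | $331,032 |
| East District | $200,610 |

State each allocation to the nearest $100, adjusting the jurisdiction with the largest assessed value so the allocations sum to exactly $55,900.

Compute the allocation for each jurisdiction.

North Zone: $9,500 | Ashcroft Borough: $6,700 | Lakeview Township: $10,000 | Granite Ward: $13,000 | Winslow Precinct: $10,400 | East District: $6,300

Total assessed value = 1,780,293.
Unrounded shares: North Zone 303,822/1,780,293 × $55,900 = 9,539.81; Ashcroft Borough 214,136/1,780,293 × $55,900 = 6,723.73; Lakeview Township 318,679/1,780,293 × $55,900 = 10,006.31; Granite Ward 412,014/1,780,293 × $55,900 = 12,936.96; Winslow Precinct 331,032/1,780,293 × $55,900 = 10,394.18; East District 200,610/1,780,293 × $55,900 = 6,299.02.
After rounding ($100): North Zone $9,500; Ashcroft Borough $6,700; Lakeview Township $10,000; Granite Ward $12,900; Winslow Precinct $10,400; East District $6,300. Sum = $55,800.
Difference $55,900 − $55,800 = +$100 applied to largest assessed value (Granite Ward): Granite Ward becomes $13,000.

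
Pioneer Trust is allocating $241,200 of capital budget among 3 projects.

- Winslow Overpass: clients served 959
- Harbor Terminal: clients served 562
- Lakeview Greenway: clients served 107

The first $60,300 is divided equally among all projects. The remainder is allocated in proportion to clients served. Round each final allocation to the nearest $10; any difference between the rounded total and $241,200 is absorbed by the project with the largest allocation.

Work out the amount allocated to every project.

Winslow Overpass: $126,660 | Harbor Terminal: $82,550 | Lakeview Greenway: $31,990

Equal tier: $60,300 ÷ 3 = $20,100 apiece.
Remainder $180,900 by clients served (total 1,628): Winslow Overpass 106,562.10 → $106,560; Harbor Terminal 62,448.28 → $62,450; Lakeview Greenway 11,889.62 → $11,890.
Totals: Winslow Overpass $20,100 + $106,560 = $126,660; Harbor Terminal $20,100 + $62,450 = $82,550; Lakeview Greenway $20,100 + $11,890 = $31,990.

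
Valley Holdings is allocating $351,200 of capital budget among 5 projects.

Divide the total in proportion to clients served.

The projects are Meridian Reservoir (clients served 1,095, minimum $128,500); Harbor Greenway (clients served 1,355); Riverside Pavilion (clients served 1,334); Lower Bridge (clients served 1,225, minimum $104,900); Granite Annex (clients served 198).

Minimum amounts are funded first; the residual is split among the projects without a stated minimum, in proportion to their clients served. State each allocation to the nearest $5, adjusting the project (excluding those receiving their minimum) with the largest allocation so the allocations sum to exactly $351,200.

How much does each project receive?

Guaranteed amounts: Meridian Reservoir $128,500; Lower Bridge $104,900. Remaining pool $117,800.
Remaining pool split over remaining clients served 2,887: Harbor Greenway 55,288.88 → $55,290; Riverside Pavilion 54,432.01 → $54,430; Granite Annex 8,079.11 → $8,080.

Meridian Reservoir: $128,500 | Harbor Greenway: $55,290 | Riverside Pavilion: $54,430 | Lower Bridge: $104,900 | Granite Annex: $8,080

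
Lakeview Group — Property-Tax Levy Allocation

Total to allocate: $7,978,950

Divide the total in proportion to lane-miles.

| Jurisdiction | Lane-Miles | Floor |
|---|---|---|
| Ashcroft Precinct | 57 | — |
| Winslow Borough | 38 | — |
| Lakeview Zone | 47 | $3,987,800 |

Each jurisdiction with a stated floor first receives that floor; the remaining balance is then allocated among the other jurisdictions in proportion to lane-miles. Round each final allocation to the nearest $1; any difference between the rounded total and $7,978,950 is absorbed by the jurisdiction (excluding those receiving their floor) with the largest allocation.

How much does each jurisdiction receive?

Guaranteed amounts: Lakeview Zone $3,987,800. Residual $3,991,150.
Residual split over remaining lane-miles 95: Ashcroft Precinct 2,394,690.00 → $2,394,690; Winslow Borough 1,596,460.00 → $1,596,460.

Ashcroft Precinct: $2,394,690; Winslow Borough: $1,596,460; Lakeview Zone: $3,987,800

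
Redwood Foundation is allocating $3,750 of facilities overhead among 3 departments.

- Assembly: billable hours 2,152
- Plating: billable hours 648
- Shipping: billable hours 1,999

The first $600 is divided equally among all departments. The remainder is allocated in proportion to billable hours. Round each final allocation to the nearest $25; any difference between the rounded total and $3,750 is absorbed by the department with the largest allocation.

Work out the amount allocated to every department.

Assembly: $1,625 · Plating: $625 · Shipping: $1,500

Equal tier: $600 ÷ 3 = $200 apiece.
Remainder $3,150 by billable hours (total 4,799): Assembly 1,412.54 → $1,425; Plating 425.34 → $425; Shipping 1,312.12 → $1,300.
Totals: Assembly $200 + $1,425 = $1,625; Plating $200 + $425 = $625; Shipping $200 + $1,300 = $1,500.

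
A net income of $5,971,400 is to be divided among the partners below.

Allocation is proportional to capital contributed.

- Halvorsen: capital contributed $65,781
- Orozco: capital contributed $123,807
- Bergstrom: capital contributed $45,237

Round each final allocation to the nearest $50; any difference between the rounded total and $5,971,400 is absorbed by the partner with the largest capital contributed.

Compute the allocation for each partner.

Halvorsen: $1,672,750; Orozco: $3,148,300; Bergstrom: $1,150,350

Total capital contributed = 65,781 + 123,807 + 45,237 = 234,825.
Unrounded shares: Halvorsen 1,672,754.87; Orozco 3,148,306.70; Bergstrom 1,150,338.43.
After rounding ($50): Halvorsen $1,672,750; Orozco $3,148,300; Bergstrom $1,150,350. Sum = $5,971,400.
No rounding difference to absorb.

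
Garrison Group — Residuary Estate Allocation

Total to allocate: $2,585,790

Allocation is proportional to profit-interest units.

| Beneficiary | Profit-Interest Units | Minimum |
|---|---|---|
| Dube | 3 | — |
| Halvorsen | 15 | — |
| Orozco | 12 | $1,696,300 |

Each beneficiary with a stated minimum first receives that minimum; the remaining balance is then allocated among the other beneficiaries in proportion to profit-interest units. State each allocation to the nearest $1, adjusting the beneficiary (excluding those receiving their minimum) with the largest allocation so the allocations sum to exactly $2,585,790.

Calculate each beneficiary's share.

Dube: $148,248; Halvorsen: $741,242; Orozco: $1,696,300

Fund the minimums — Orozco $1,696,300. Balance $889,490.
Balance split over remaining profit-interest units 18: Dube 148,248.33 → $148,248; Halvorsen 741,241.67 → $741,242.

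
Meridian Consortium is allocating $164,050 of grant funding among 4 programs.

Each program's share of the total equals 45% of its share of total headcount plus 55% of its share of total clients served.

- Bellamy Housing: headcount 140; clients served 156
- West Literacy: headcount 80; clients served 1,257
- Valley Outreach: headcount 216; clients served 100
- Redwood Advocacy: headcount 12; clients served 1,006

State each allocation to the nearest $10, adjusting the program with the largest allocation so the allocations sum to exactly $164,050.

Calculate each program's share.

Bellamy Housing: $28,660; West Literacy: $58,210; Valley Outreach: $39,170; Redwood Advocacy: $38,010

Totals — headcount 448, clients served 2,519.
Composite weights (45% headcount + 55% clients served): Bellamy Housing 0.1747; West Literacy 0.3548; Valley Outreach 0.2388; Redwood Advocacy 0.2317.
Pro-rata amounts: Bellamy Housing 28,657.26; West Literacy 58,206.79; Valley Outreach 39,174.87; Redwood Advocacy 38,011.08.
Rounded to nearest $10: Bellamy Housing $28,660; West Literacy $58,210; Valley Outreach $39,170; Redwood Advocacy $38,010. Sum = $164,050.
Sum already equals the total — no adjustment.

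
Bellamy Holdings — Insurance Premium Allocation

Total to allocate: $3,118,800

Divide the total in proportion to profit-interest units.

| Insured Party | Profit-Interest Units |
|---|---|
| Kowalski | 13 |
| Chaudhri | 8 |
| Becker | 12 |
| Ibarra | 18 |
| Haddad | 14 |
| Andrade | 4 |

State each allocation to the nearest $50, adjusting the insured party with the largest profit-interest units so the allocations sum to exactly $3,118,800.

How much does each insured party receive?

Combined profit-interest units = 13 + 8 + 12 + 18 + 14 + 4 = 69.
Pro-rata amounts: Kowalski 587,600.00; Chaudhri 361,600.00; Becker 542,400.00; Ibarra 813,600.00; Haddad 632,800.00; Andrade 180,800.00.
Rounded to nearest $50: Kowalski $587,600; Chaudhri $361,600; Becker $542,400; Ibarra $813,600; Haddad $632,800; Andrade $180,800. Sum = $3,118,800.
Sum already equals the total — no adjustment.

Kowalski: $587,600; Chaudhri: $361,600; Becker: $542,400; Ibarra: $813,600; Haddad: $632,800; Andrade: $180,800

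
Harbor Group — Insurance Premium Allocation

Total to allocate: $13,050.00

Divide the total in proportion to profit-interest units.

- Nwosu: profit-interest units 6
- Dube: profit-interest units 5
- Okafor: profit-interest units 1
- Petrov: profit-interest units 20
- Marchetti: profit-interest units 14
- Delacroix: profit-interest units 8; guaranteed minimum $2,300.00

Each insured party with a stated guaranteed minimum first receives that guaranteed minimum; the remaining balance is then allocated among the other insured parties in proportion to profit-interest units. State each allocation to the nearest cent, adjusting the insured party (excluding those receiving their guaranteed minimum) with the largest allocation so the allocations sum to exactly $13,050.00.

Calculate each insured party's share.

Minimums first: Delacroix $2,300.00. Residual $10,750.00.
Residual split over remaining profit-interest units 46: Nwosu 1,402.1739 → $1,402.17; Dube 1,168.4783 → $1,168.48; Okafor 233.6957 → $233.70; Petrov 4,673.9130 → $4,673.91; Marchetti 3,271.7391 → $3,271.74.

Nwosu: $1,402.17; Dube: $1,168.48; Okafor: $233.70; Petrov: $4,673.91; Marchetti: $3,271.74; Delacroix: $2,300.00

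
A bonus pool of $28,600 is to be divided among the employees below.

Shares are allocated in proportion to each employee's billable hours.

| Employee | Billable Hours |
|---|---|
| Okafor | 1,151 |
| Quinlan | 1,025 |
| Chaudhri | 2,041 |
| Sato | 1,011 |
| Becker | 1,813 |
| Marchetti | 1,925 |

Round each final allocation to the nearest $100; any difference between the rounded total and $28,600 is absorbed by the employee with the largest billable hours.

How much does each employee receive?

Okafor: $3,700; Quinlan: $3,300; Chaudhri: $6,500; Sato: $3,200; Becker: $5,800; Marchetti: $6,100

Total billable hours = 1,151 + 1,025 + 2,041 + 1,011 + 1,813 + 1,925 = 8,966.
Unrounded shares: Okafor 3,671.49; Quinlan 3,269.57; Chaudhri 6,510.44; Sato 3,224.92; Becker 5,783.16; Marchetti 6,140.42.
Rounded to nearest $100: Okafor $3,700; Quinlan $3,300; Chaudhri $6,500; Sato $3,200; Becker $5,800; Marchetti $6,100. Sum = $28,600.
No rounding difference to absorb.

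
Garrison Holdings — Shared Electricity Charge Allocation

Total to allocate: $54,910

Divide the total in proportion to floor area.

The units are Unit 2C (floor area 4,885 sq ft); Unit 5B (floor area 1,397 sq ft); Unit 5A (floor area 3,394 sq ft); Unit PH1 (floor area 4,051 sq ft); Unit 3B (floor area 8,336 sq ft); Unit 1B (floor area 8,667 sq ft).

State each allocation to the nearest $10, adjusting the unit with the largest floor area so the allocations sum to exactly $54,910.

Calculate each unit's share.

Sum of floor area: 30,730.
Raw shares: Unit 2C 4,885/30,730 × $54,910 = 8,728.78; Unit 5B 1,397/30,730 × $54,910 = 2,496.23; Unit 5A 3,394/30,730 × $54,910 = 6,064.58; Unit PH1 4,051/30,730 × $54,910 = 7,238.54; Unit 3B 8,336/30,730 × $54,910 = 14,895.21; Unit 1B 8,667/30,730 × $54,910 = 15,486.66.
After rounding ($10): Unit 2C $8,730; Unit 5B $2,500; Unit 5A $6,060; Unit PH1 $7,240; Unit 3B $14,900; Unit 1B $15,490. Sum = $54,920.
Difference $54,910 − $54,920 = −$10 applied to largest floor area (Unit 1B): Unit 1B becomes $15,480.

Unit 2C: $8,730; Unit 5B: $2,500; Unit 5A: $6,060; Unit PH1: $7,240; Unit 3B: $14,900; Unit 1B: $15,480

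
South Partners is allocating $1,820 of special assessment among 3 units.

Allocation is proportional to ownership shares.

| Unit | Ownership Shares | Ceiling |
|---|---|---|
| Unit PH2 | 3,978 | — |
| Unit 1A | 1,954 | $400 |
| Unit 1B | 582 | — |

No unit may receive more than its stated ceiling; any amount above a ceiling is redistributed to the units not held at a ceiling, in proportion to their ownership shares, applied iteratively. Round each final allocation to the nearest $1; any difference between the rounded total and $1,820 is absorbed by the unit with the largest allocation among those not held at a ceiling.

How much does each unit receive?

Unit PH2: $1,239; Unit 1A: $400; Unit 1B: $181

Ownership shares total: 6,514.
Pro-rata shares before constraints: Unit PH2 1,111.45; Unit 1A 545.94; Unit 1B 162.61.
Held at cap: Unit 1A ($400); residual $1,420 reallocated over remaining ownership shares 4,560.
Redistributed shares: Unit PH2 1,238.76 → $1,239; Unit 1B 181.24 → $181.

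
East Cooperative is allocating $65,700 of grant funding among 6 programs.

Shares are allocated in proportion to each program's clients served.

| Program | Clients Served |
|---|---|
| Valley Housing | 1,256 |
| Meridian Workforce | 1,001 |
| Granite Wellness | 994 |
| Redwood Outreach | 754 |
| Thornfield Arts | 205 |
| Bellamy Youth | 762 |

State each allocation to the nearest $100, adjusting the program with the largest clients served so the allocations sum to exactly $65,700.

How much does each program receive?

Combined clients served = 1,256 + 1,001 + 994 + 754 + 205 + 762 = 4,972.
Pro-rata amounts: Valley Housing 16,596.78; Meridian Workforce 13,227.21; Granite Wellness 13,134.71; Redwood Outreach 9,963.35; Thornfield Arts 2,708.87; Bellamy Youth 10,069.07.
At nearest $100: Valley Housing $16,600; Meridian Workforce $13,200; Granite Wellness $13,100; Redwood Outreach $10,000; Thornfield Arts $2,700; Bellamy Youth $10,100. Sum = $65,700.
Sum already equals the total — no adjustment.

Valley Housing: $16,600; Meridian Workforce: $13,200; Granite Wellness: $13,100; Redwood Outreach: $10,000; Thornfield Arts: $2,700; Bellamy Youth: $10,100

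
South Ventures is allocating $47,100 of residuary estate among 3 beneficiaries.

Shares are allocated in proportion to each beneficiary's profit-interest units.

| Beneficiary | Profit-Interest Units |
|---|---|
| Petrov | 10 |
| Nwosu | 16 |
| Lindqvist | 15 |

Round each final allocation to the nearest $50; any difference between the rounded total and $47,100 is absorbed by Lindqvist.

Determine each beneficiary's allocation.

Petrov: $11,500 | Nwosu: $18,400 | Lindqvist: $17,200

Profit-interest units total: 41.
Raw shares: Petrov 10/41 × $47,100 = 11,487.80; Nwosu 16/41 × $47,100 = 18,380.49; Lindqvist 15/41 × $47,100 = 17,231.71.
Rounded to nearest $50: Petrov $11,500; Nwosu $18,400; Lindqvist $17,250. Sum = $47,150.
Difference $47,100 − $47,150 = −$50 applied to Lindqvist: Lindqvist becomes $17,200.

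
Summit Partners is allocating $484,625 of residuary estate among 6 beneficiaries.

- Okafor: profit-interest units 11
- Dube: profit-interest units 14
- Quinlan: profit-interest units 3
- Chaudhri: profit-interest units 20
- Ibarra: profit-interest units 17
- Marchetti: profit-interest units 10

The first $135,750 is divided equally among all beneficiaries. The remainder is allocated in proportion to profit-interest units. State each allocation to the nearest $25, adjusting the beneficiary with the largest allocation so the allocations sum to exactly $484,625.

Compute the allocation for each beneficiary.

Okafor: $73,800 | Dube: $87,750 | Quinlan: $36,575 | Chaudhri: $115,650 | Ibarra: $101,700 | Marchetti: $69,150

$135,750 shared equally gives $22,625 per beneficiary.
Remainder $348,875 by profit-interest units (total 75): Okafor 51,168.33 → $51,175; Dube 65,123.33 → $65,125; Quinlan 13,955.00 → $13,950; Chaudhri 93,033.33 → $93,025; Ibarra 79,078.33 → $79,075; Marchetti 46,516.67 → $46,525.
Totals: Okafor $22,625 + $51,175 = $73,800; Dube $22,625 + $65,125 = $87,750; Quinlan $22,625 + $13,950 = $36,575; Chaudhri $22,625 + $93,025 = $115,650; Ibarra $22,625 + $79,075 = $101,700; Marchetti $22,625 + $46,525 = $69,150.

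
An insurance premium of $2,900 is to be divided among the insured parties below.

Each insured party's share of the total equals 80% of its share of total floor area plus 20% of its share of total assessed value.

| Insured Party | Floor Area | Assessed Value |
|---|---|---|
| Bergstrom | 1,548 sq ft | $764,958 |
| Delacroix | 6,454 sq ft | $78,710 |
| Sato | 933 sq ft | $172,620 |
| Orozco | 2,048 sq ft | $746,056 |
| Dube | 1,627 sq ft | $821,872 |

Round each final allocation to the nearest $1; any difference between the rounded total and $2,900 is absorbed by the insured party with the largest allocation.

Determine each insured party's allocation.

Floor area total 12,610; assessed value total 2,584,216.
Blended shares (80% floor area + 20% assessed value): Bergstrom 0.1574; Delacroix 0.4155; Sato 0.0726; Orozco 0.1877; Dube 0.1668.
Raw shares: Bergstrom 456.49; Delacroix 1,205.08; Sato 210.40; Orozco 544.24; Dube 483.80.
After rounding ($1): Bergstrom $456; Delacroix $1,205; Sato $210; Orozco $544; Dube $484. Sum = $2,899.
Difference $2,900 − $2,899 = +$1 applied to largest allocation (Delacroix): Delacroix becomes $1,206.

Bergstrom: $456; Delacroix: $1,206; Sato: $210; Orozco: $544; Dube: $484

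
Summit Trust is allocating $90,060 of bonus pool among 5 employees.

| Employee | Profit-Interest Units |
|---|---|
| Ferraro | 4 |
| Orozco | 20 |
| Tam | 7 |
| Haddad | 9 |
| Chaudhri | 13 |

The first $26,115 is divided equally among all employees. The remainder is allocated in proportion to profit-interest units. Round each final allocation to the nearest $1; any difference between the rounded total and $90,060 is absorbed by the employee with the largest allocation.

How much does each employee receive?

Ferraro: $10,049 · Orozco: $29,352 · Tam: $13,669 · Haddad: $16,082 · Chaudhri: $20,908

$26,115 shared equally gives $5,223 per employee.
Remainder $63,945 by profit-interest units (total 53): Ferraro 4,826.04 → $4,826; Orozco 24,130.19 → $24,130; Tam 8,445.57 → $8,446; Haddad 10,858.58 → $10,859; Chaudhri 15,684.62 → $15,685.
Rounding difference −$1 on remainder applied to Orozco.
Totals: Ferraro $5,223 + $4,826 = $10,049; Orozco $5,223 + $24,129 = $29,352; Tam $5,223 + $8,446 = $13,669; Haddad $5,223 + $10,859 = $16,082; Chaudhri $5,223 + $15,685 = $20,908.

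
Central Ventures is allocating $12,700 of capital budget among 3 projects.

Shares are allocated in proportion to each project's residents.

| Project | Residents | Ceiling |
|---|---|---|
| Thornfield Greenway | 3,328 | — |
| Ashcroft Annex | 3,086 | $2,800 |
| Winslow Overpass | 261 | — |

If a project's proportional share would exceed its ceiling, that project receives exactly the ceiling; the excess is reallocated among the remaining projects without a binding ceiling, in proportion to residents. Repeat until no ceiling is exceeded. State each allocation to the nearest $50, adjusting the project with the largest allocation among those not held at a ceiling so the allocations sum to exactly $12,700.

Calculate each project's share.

Sum of residents: 6,675.
Unconstrained shares: Thornfield Greenway 6,331.93; Ashcroft Annex 5,871.49; Winslow Overpass 496.58.
Held at cap: Ashcroft Annex ($2,800); remaining pool $9,900 reallocated over remaining residents 3,589.
Shares after redistribution: Thornfield Greenway 9,180.05 → $9,200; Winslow Overpass 719.95 → $700.

Thornfield Greenway: $9,200 | Ashcroft Annex: $2,800 | Winslow Overpass: $700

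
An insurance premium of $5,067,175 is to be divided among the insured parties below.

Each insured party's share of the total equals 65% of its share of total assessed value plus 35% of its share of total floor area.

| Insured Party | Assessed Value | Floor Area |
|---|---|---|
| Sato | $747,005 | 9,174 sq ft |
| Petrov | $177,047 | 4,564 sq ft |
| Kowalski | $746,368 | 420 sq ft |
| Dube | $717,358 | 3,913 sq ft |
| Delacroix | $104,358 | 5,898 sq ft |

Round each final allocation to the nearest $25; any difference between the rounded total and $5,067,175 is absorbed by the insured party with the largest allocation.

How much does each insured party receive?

Sato: $1,666,050 · Petrov: $571,700 · Kowalski: $1,017,500 · Dube: $1,237,600 · Delacroix: $574,325

Assessed value total 2,492,136; floor area total 23,969.
Combined weights (65% assessed value + 35% floor area): Sato 0.3288; Petrov 0.1128; Kowalski 0.2008; Dube 0.2442; Delacroix 0.1133.
Pro-rata amounts: Sato 1,666,060.30; Petrov 571,688.27; Kowalski 1,017,493.55; Dube 1,237,606.89; Delacroix 574,325.99.
At nearest $25: Sato $1,666,050; Petrov $571,700; Kowalski $1,017,500; Dube $1,237,600; Delacroix $574,325. Sum = $5,067,175.
Sum already equals the total — no adjustment.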